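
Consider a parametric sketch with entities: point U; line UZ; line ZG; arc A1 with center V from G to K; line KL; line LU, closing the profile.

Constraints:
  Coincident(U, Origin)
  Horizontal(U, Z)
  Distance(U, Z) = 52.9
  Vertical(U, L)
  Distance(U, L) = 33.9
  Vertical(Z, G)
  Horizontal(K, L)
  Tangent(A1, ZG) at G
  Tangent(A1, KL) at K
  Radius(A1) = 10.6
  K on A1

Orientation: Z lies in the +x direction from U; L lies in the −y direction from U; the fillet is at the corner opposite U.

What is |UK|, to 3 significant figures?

54.2

The virtual corner opposite U is at (52.9, -33.9). Tangency of A1 to ZG means the radius VG is perpendicular to ZG and the tangent condition forces VK to be normal to KL, with radius 10.6, so the center V sits 10.6 in from both sides at V = (42.3, -23.3). That places the tangent points at G = (52.9, -23.3) on ZG and K = (42.3, -33.9) on KL. Then |UK| = |K − U| = 54.2.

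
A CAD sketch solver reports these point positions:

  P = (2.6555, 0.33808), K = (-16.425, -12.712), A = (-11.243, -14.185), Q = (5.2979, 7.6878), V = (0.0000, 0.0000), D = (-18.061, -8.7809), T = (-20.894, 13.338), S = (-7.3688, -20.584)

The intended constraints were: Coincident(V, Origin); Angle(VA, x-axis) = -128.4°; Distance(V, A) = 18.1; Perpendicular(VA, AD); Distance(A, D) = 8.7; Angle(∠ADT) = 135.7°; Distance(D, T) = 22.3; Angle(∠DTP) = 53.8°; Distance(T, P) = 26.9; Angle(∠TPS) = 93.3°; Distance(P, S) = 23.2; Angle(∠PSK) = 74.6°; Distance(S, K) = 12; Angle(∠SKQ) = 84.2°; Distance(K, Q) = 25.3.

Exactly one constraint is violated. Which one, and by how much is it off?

Distance(K, Q) = 25.3 — off by 4.50.

V = (0.00, 0.00) ✓; VA at -128.4° ✓; |VA| = 18.10 ✓; ∠(VA, AD) = 90.00° ✓; |AD| = 8.700 ✓; ∠ADT = 135.7° ✓; |DT| = 22.30 ✓; ∠DTP = 53.80° ✓; |TP| = 26.90 ✓; ∠TPS = 93.30° ✓; |PS| = 23.20 ✓; ∠PSK = 74.60° ✓; |SK| = 12.00 ✓; ∠SKQ = 84.20° ✓; |KQ| = 29.80 ✗.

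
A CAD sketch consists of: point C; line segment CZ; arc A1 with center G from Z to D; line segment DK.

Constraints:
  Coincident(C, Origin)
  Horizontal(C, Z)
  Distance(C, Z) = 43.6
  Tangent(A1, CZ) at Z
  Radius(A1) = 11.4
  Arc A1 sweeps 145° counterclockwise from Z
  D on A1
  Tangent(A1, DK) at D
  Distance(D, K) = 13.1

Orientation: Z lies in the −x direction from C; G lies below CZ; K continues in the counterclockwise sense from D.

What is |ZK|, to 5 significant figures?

28.562

C is at the origin; CZ is horizontal with |CZ| = 43.6 and Z on the −x side, so Z = (-43.600, 0.0000). A1 meets CZ tangentially, so GZ is at right angles to CZ, so G = Z + (0, -11.4) = (-43.600, -11.400). On A1, Z sits at bearing 90° from G; a 145° counterclockwise sweep puts D at bearing 235°, so D = G + 11.4·(cos 235°, sin 235°) = (-50.139, -20.738). The tangent condition forces GD to be normal to DK, so DK runs along (−sin 235°, cos 235°); with |DK| = 13.1, K = (-39.408, -28.252). Then |ZK| = |K − Z| = 28.562.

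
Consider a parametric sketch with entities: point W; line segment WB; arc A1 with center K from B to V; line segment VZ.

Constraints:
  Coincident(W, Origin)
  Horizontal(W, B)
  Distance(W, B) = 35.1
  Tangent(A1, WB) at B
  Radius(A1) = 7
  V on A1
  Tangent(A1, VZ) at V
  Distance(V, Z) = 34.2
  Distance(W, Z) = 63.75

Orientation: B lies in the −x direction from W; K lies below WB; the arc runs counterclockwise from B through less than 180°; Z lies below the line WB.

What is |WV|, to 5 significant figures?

42.139

W is at the origin; W and B share the same y with |WB| = 35.1 and B on the −x side, so B = (-35.100, 0.0000). Since A1 is tangent to WB there, KB ⟂ WB, so K = B + (0, -7) = (-35.100, -7.0000). Since KV ⟂ VZ (tangency), |KZ| = √(7.0² + 34.2²) = 34.909 regardless of where V sits on A1. So Z lies on both circle(W, 63.75) and circle(K, 34.909); the below-WB intersection is Z = (-51.209, -37.970). V is the foot of the tangent from Z: V = (-41.832, -5.0807).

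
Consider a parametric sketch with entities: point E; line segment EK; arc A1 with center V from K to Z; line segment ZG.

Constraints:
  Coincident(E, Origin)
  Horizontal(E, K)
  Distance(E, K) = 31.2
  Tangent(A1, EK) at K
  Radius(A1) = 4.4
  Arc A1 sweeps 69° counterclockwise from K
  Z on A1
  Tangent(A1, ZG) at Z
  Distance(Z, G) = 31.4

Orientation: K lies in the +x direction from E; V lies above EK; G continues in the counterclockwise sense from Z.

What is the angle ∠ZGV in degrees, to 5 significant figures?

7.9768°

On A1, K sits at bearing -90° from V; a 69° counterclockwise sweep puts Z at bearing -21°, so Z = V + 4.4·(cos -21°, sin -21°) = (35.308, 2.8232). The tangent condition forces VZ to be normal to ZG, so ZG runs along (−sin -21°, cos -21°); with |ZG| = 31.4, G = (46.561, 32.138). Then cos ∠ZGV = GZ·GV / (|GZ||GV|), giving 7.9768°.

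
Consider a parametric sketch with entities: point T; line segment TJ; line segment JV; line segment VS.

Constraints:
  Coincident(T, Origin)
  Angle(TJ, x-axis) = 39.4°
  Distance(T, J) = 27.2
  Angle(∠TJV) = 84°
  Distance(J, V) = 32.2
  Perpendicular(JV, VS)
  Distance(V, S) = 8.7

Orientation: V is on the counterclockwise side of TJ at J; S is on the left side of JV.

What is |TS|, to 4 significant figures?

34.62

T is at the origin; TJ runs at 39.4° with length 27.2, so J = 27.2·(cos 39.4°, sin 39.4°) = (21.02, 17.26). ∠TJV = 84.0°, so JV runs at 39.4° + (180° − 84.0°) = 135.4° from the x-axis; with |JV| = 32.2, V = J + 32.2·(cos 135.4°, sin 135.4°) = (-1.909, 39.87). JV ⟂ VS; with |VS| = 8.7 on the left of JV, S = V + 8.7·(-0.7022, -0.7120) = (-8.018, 33.68). Then |TS| = |S − T| = 34.62.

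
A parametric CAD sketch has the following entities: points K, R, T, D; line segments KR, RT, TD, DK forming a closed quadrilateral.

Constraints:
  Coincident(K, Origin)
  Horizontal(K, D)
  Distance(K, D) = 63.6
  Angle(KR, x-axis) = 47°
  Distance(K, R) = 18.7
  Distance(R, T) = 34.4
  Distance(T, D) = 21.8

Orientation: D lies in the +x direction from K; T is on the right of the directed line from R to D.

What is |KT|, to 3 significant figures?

42.4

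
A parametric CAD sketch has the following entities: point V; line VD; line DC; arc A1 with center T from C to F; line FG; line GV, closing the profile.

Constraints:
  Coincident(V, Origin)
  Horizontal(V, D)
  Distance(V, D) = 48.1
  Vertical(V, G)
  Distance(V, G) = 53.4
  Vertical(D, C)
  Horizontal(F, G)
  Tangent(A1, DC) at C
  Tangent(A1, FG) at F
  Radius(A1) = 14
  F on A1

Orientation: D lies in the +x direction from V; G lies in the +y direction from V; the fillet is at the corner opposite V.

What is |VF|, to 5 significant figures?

63.359

V is at the origin; VD is horizontal with |VD| = 48.1 and D on the +x side, so D = (48.100, 0.0000). VG is vertical with |VG| = 53.4 and G on the +y side, so G = (0.0000, 53.400). The virtual corner opposite V is at (48.100, 53.400). The tangent condition forces TC to be normal to DC and the tangent condition forces TF to be normal to FG, with radius 14.0, so the center T sits 14.0 in from both sides at T = (34.100, 39.400). That places the tangent points at C = (48.100, 39.400) on DC and F = (34.100, 53.400) on FG. Then |VF| = |F − V| = 63.359.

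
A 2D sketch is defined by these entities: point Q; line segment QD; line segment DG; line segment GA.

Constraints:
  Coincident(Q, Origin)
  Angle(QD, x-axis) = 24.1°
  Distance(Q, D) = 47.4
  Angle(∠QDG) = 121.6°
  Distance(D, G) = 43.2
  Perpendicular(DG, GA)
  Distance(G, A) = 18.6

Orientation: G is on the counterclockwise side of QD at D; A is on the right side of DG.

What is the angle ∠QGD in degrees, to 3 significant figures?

30.7°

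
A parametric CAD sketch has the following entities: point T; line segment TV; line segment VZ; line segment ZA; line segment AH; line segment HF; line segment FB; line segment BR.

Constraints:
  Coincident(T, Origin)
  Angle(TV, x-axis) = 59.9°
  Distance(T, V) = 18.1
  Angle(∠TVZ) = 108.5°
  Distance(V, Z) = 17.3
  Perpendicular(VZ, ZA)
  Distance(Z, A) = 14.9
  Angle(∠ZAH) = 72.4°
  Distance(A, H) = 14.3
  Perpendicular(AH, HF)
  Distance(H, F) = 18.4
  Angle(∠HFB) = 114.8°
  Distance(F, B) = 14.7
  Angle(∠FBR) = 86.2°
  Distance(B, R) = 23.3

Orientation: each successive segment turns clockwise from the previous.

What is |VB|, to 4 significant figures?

25.39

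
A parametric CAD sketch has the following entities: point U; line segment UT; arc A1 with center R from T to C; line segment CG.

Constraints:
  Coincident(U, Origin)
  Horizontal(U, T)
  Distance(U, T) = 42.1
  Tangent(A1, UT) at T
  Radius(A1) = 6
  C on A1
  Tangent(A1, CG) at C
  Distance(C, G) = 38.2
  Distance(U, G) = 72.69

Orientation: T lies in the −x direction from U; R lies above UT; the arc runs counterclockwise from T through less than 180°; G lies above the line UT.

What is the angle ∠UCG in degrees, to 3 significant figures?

142°

U is at the origin; UT is horizontal with |UT| = 42.1 and T on the −x side, so T = (-42.1, 0.00). A1 meets UT tangentially, so RT is at right angles to UT, so R = T + (0, 6) = (-42.1, 6.00). Since RC ⟂ CG (tangency), |RG| = √(6.0² + 38.2²) = 38.7 regardless of where C sits on A1. So G lies on both circle(U, 72.69) and circle(R, 38.7); the above-UT intersection is G = (-60.8, 39.8). C is the foot of the tangent from G: C = (-37.4, 9.68).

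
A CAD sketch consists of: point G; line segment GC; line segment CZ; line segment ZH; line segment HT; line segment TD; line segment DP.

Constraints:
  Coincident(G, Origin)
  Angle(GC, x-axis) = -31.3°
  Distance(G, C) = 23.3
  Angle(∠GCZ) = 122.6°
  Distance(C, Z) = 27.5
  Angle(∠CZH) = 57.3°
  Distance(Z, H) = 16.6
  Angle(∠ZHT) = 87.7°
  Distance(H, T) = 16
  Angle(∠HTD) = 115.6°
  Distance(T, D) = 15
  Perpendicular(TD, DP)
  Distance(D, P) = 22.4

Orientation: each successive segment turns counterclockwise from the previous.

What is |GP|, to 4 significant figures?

49.83

G is at the origin; GC runs at -31.3° with length 23.3, so C = (19.91, -12.10). ∠GCZ = 122.6° gives CZ at 26.10° from the x-axis; with |CZ| = 27.5, Z = (44.60, -0.006468). ∠CZH = 57.3° gives ZH at 148.8° from the x-axis; with |ZH| = 16.6, H = (30.41, 8.593). ∠ZHT = 87.7° gives HT at -118.9° from the x-axis; with |HT| = 16.0, T = (22.67, -5.415). ∠HTD = 115.6° gives TD at -54.50° from the x-axis; with |TD| = 15.0, D = (31.38, -17.63). The perpendicularity gives DP at right angles to TD, so DP runs at 35.50°; with |DP| = 22.4, P = (49.62, -4.619). Then |GP| = |P − G| = 49.83.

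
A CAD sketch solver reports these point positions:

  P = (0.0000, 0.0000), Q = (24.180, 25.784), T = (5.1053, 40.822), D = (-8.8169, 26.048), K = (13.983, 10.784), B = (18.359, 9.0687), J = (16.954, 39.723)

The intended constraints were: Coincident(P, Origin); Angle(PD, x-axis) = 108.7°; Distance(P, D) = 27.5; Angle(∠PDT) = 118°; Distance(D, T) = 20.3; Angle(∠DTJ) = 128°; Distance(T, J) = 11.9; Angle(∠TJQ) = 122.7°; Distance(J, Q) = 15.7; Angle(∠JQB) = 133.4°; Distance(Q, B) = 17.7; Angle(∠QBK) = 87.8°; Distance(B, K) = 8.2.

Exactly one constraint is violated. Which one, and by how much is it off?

Distance(B, K) = 8.2 — off by 3.50.

P = (0.00, 0.00) ✓; PD at 108.7° ✓; |PD| = 27.50 ✓; ∠PDT = 118.0° ✓; |DT| = 20.30 ✓; ∠DTJ = 128.0° ✓; |TJ| = 11.90 ✓; ∠TJQ = 122.7° ✓; |JQ| = 15.70 ✓; ∠JQB = 133.4° ✓; |QB| = 17.70 ✓; ∠QBK = 87.80° ✓; |BK| = 4.700 ✗.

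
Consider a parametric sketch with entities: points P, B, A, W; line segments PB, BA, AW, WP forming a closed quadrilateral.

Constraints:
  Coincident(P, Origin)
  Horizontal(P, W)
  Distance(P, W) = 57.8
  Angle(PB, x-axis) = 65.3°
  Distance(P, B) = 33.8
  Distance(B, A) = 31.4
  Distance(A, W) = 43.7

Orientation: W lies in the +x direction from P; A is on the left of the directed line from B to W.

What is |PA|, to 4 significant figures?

60.14

P is at the origin; P and W share the same y with |PW| = 57.8 and W in +x, so W = (57.8, 0). PB runs at 65.3° with |PB| = 33.8, so B = (14.12, 30.71). A is determined by |BA| = 31.4 and |AW| = 43.7 together: it lies at the intersection of circle(B, 31.4) and circle(W, 43.7). With |BW| = 53.39, the foot of the radical line on BW is 18.04 from B and the perpendicular offset is √(31.4² − 18.04²) = 25.70. Taking the left-of-BW solution: A = (43.67, 41.35).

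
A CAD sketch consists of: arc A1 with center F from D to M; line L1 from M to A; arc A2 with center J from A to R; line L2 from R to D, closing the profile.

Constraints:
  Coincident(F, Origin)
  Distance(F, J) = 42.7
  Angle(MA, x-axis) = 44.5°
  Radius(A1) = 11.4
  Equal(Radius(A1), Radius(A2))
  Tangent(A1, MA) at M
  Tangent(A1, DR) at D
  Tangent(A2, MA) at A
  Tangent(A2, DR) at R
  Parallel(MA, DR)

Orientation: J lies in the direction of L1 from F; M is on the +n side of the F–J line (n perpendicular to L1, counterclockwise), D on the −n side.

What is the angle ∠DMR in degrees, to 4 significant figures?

61.90°

Tangency of A1 to both parallel lines with radius 11.4 puts M and D at F ± 11.4·n: M = (-7.990, 8.131), D = (7.990, -8.131). Equal radii place A and R the same way about J: A = J + 11.4·n = (22.47, 38.06), R = J − 11.4·n = (38.45, 21.80). Then cos ∠DMR = MD·MR / (|MD||MR|), giving 61.90°.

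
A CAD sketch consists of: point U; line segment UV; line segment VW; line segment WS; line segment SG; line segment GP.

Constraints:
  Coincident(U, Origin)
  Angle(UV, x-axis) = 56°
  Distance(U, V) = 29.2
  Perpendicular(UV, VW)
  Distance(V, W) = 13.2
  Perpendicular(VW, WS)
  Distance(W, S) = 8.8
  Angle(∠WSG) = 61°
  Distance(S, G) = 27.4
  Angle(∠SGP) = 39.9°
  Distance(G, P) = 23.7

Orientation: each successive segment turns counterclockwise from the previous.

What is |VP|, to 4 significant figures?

15.39

∠WSG = 61.0° gives SG at -5.000° from the x-axis; with |SG| = 27.4, G = (27.76, 21.91). ∠SGP = 39.9° gives GP at 135.1° from the x-axis; with |GP| = 23.7, P = (10.97, 38.63). Then |VP| = |P − V| = 15.39.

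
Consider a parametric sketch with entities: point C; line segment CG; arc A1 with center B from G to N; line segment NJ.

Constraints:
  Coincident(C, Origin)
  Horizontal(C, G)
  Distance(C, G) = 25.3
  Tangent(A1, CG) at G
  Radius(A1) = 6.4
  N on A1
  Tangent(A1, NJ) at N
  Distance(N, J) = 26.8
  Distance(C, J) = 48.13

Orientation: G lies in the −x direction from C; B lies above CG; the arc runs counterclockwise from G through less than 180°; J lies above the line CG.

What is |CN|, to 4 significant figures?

22.62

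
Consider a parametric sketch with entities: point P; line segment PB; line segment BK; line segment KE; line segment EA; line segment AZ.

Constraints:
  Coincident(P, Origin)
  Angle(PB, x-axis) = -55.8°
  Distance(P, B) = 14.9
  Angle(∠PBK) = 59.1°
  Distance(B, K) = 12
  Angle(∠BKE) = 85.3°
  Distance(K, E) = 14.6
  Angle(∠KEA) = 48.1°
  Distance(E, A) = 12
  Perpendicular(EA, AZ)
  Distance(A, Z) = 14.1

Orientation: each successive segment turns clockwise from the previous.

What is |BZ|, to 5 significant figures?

13.371

P is at the origin; PB runs at -55.8° with length 14.9, so B = (8.3750, -12.324). ∠PBK = 59.1° gives BK at -176.70° from the x-axis; with |BK| = 12.0, K = (-3.6051, -13.014). ∠BKE = 85.3° gives KE at 88.600° from the x-axis; with |KE| = 14.6, E = (-3.2483, 1.5814). ∠KEA = 48.1° gives EA at -43.300° from the x-axis; with |EA| = 12.0, A = (5.4849, -6.6484). The perpendicularity gives AZ at right angles to EA, so AZ runs at -133.30°; with |AZ| = 14.1, Z = (-4.1851, -16.910). Then |BZ| = |Z − B| = 13.371.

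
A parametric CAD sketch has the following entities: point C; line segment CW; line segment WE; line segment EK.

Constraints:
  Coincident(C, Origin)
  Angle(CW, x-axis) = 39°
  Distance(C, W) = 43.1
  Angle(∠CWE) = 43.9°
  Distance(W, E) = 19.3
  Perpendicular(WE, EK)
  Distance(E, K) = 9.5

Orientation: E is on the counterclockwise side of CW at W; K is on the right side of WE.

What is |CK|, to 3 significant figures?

41.1

C is at the origin; CW runs at 39.0° with length 43.1, so W = 43.1·(cos 39.0°, sin 39.0°) = (33.5, 27.1). ∠CWE = 43.9°, so WE runs at 39.0° + (180° − 43.9°) = 175° from the x-axis; with |WE| = 19.3, E = W + 19.3·(cos 175°, sin 175°) = (14.3, 28.8). The perpendicularity gives EK at right angles to WE; with |EK| = 9.5 on the right of WE, K = E + 9.5·(0.0854, 0.996) = (15.1, 38.2). Then |CK| = |K − C| = 41.1.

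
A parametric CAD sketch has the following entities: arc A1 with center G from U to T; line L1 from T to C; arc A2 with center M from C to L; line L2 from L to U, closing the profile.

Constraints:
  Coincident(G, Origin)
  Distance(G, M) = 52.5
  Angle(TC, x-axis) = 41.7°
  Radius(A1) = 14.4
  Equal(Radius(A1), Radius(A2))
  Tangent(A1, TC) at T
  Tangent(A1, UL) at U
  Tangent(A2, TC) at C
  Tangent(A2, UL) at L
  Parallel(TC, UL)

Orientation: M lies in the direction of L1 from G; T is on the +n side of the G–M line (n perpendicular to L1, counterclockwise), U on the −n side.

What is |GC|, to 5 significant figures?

54.439

The slot axis is L1's direction at 41.7°, so u = (cos 41.7°, sin 41.7°) = (0.74664, 0.66523) and n = (−sin 41.7°, cos 41.7°) = (-0.66523, 0.74664). G is at the origin and M lies 52.5 along u from G, so M = 52.5·u = (39.199, 34.925). Tangency of A1 to both parallel lines with radius 14.4 puts T and U at G ± 14.4·n: T = (-9.5793, 10.752), U = (9.5793, -10.752). Equal radii place C and L the same way about M: C = M + 14.4·n = (29.619, 45.676), L = M − 14.4·n = (48.778, 24.173). Then |GC| = |C − G| = 54.439.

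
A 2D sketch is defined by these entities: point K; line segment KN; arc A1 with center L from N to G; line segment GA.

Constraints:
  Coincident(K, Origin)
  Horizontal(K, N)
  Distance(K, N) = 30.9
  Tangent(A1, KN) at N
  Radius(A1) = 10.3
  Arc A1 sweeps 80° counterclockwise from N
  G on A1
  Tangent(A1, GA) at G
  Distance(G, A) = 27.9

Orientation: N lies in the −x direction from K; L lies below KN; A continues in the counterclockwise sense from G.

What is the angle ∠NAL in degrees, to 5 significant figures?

7.6519°

K is at the origin; KN is horizontal with |KN| = 30.9 and N on the −x side, so N = (-30.900, 0.0000). The tangent condition forces LN to be normal to KN, so L = N + (0, -10.3) = (-30.900, -10.300). On A1, N sits at bearing 90° from L; an 80° counterclockwise sweep puts G at bearing 170°, so G = L + 10.3·(cos 170°, sin 170°) = (-41.044, -8.5114). A1 meets GA tangentially, so LG is at right angles to GA, so GA runs along (−sin 170°, cos 170°); with |GA| = 27.9, A = (-45.888, -35.988). Then cos ∠NAL = AN·AL / (|AN||AL|), giving 7.6519°.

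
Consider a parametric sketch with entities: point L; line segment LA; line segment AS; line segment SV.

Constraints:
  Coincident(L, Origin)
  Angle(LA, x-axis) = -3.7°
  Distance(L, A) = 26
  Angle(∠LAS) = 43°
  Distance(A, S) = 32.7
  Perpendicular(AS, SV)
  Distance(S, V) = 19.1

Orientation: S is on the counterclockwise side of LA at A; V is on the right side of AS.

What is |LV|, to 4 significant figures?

39.29

L is at the origin; LA runs at -3.7° with length 26.0, so A = 26.0·(cos -3.7°, sin -3.7°) = (25.95, -1.678). ∠LAS = 43.0°, so AS runs at -3.7° + (180° − 43.0°) = 133.3° from the x-axis; with |AS| = 32.7, S = A + 32.7·(cos 133.3°, sin 133.3°) = (3.520, 22.12). The perpendicularity gives SV at right angles to AS; with |SV| = 19.1 on the right of AS, V = S + 19.1·(0.7278, 0.6858) = (17.42, 35.22). Then |LV| = |V − L| = 39.29.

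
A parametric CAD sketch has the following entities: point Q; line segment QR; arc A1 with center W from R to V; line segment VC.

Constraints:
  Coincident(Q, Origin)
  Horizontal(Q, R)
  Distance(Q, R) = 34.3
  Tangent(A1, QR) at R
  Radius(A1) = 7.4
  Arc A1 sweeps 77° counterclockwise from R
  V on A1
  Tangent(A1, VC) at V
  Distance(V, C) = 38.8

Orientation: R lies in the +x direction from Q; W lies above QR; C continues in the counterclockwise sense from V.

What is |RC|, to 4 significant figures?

46.37

Q is at the origin; QR is horizontal with |QR| = 34.3 and R on the +x side, so R = (34.30, 0.000). A1 meets QR tangentially, so WR is at right angles to QR, so W = R + (0, 7.4) = (34.30, 7.400). On A1, R sits at bearing -90° from W; a 77° counterclockwise sweep puts V at bearing -13°, so V = W + 7.4·(cos -13°, sin -13°) = (41.51, 5.735). Since A1 is tangent to VC there, WV ⟂ VC, so VC runs along (−sin -13°, cos -13°); with |VC| = 38.8, C = (50.24, 43.54). Then |RC| = |C − R| = 46.37.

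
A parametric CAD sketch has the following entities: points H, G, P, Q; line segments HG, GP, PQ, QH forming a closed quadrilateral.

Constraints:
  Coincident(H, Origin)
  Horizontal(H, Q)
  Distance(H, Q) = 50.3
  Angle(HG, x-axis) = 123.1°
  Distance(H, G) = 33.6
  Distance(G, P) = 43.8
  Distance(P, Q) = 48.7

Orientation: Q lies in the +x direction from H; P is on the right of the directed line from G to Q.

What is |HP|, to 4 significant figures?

10.61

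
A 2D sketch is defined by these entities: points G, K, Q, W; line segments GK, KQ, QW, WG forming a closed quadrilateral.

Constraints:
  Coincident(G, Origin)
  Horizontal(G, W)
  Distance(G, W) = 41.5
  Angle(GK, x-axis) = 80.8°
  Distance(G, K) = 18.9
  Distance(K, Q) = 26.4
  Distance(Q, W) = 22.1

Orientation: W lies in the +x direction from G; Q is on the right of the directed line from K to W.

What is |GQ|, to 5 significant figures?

19.589

Checks: |KQ| = 26.40 ✓; |QW| = 22.10 ✓.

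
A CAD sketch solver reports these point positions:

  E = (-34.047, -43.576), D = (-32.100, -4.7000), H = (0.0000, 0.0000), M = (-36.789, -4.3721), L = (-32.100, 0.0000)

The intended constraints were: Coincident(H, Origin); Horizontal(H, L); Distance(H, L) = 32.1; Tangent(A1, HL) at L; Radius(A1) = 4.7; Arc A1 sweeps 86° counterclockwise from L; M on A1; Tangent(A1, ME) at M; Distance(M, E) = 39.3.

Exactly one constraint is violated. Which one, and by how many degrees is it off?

Tangent(A1, ME) at M — off by 8.00°.

H = (0.00, 0.00) ✓; H.y = 0.00, L.y = 0.00 ✓; |HL| = 32.10 ✓; ∠(DL, LH) = 90.00° ✓; |DL| = 4.700 ✓; bearing(D→M) − bearing(D→L) = 86.00° ✓; |DM| = 4.700 ✓; ∠(DM, ME) = 82.00° ✗; |ME| = 39.30 ✓.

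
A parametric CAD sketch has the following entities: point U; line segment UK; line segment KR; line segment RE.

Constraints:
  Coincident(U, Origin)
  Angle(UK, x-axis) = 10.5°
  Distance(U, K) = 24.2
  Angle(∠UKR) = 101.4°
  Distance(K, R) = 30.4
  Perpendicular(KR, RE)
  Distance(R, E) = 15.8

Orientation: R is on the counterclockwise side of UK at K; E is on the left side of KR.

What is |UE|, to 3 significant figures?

36.1

U is at the origin; UK runs at 10.5° with length 24.2, so K = 24.2·(cos 10.5°, sin 10.5°) = (23.8, 4.41). ∠UKR = 101.4°, so KR runs at 10.5° + (180° − 101.4°) = 89.1° from the x-axis; with |KR| = 30.4, R = K + 30.4·(cos 89.1°, sin 89.1°) = (24.3, 34.8). The perpendicularity gives RE at right angles to KR; with |RE| = 15.8 on the left of KR, E = R + 15.8·(-1.00, 0.0157) = (8.47, 35.1). Then |UE| = |E − U| = 36.1.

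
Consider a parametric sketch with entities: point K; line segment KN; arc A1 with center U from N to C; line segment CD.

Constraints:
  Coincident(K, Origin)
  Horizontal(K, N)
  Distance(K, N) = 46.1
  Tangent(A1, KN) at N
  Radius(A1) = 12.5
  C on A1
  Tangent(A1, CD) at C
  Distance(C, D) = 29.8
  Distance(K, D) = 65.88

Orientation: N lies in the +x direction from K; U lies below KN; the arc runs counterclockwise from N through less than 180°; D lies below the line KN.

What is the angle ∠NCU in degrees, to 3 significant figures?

31.6°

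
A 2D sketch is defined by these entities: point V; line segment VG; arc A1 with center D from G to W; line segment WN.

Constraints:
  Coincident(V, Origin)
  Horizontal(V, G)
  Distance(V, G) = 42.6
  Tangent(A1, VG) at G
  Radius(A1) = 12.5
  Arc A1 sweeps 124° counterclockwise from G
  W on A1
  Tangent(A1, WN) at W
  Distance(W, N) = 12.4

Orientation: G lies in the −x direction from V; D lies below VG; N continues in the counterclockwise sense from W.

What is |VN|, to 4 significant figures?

54.82

On A1, G sits at bearing 90° from D; a 124° counterclockwise sweep puts W at bearing 214°, so W = D + 12.5·(cos 214°, sin 214°) = (-52.96, -19.49). Tangency of A1 to WN means the radius DW is perpendicular to WN, so WN runs along (−sin 214°, cos 214°); with |WN| = 12.4, N = (-46.03, -29.77). Then |VN| = |N − V| = 54.82.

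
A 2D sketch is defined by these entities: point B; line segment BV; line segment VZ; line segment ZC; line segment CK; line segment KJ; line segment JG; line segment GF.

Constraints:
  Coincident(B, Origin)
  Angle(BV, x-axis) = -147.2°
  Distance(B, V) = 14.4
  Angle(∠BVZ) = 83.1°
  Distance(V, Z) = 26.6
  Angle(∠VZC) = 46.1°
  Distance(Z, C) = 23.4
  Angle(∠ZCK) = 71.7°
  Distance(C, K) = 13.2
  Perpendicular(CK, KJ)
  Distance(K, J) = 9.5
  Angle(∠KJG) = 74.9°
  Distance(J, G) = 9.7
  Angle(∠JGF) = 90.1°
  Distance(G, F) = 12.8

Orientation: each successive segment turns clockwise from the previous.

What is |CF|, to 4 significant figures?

8.953

∠KJG = 74.9° gives JG at 38.60° from the x-axis; with |JG| = 9.7, G = (-9.359, 9.934). ∠JGF = 90.1° gives GF at -51.30° from the x-axis; with |GF| = 12.8, F = (-1.355, -0.05536). Then |CF| = |F − C| = 8.953.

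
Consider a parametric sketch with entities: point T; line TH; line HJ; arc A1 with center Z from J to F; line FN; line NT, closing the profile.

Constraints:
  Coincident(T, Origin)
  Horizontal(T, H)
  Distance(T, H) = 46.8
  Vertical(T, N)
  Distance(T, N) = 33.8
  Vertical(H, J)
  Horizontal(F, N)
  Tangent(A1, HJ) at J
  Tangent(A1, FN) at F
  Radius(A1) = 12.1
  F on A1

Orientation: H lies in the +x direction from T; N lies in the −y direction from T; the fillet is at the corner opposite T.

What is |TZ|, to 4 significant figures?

40.93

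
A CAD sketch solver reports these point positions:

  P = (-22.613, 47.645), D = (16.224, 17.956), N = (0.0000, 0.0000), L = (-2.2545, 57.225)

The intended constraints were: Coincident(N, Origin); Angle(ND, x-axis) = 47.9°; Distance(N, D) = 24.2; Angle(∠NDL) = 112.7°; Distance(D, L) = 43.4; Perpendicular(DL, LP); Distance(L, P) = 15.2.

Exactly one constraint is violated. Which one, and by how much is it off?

Distance(L, P) = 15.2 — off by 7.30.

N = (0.00, 0.00) ✓; ND at 47.90° ✓; |ND| = 24.20 ✓; ∠NDL = 112.7° ✓; |DL| = 43.40 ✓; ∠(DL, LP) = 90.00° ✓; |LP| = 22.50 ✗.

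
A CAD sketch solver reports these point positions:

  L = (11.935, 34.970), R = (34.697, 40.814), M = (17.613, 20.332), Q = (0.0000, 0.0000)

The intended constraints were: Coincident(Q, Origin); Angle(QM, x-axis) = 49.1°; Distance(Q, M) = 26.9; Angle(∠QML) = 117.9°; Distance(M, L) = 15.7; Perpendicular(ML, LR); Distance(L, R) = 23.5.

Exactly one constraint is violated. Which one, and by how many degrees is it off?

Perpendicular(ML, LR) — off by 6.80°.

Q = (0.00, 0.00) ✓; QM at 49.10° ✓; |QM| = 26.90 ✓; ∠QML = 117.9° ✓; |ML| = 15.70 ✓; ∠(ML, LR) = 96.80° ✗; |LR| = 23.50 ✓.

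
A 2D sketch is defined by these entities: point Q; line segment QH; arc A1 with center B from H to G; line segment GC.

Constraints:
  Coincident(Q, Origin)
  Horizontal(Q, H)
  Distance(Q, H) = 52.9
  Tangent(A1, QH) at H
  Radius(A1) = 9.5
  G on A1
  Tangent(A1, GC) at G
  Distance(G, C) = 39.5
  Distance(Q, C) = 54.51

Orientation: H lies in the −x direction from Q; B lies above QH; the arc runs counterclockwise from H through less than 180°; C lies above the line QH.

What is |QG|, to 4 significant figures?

44.35

Checks: Q = (0.00, 0.00) ✓; |BG| = 9.500 ✓; ∠(BG, GC) = 90.00° ✓; |GC| = 39.50 ✓; |QC| = 54.51 ✓.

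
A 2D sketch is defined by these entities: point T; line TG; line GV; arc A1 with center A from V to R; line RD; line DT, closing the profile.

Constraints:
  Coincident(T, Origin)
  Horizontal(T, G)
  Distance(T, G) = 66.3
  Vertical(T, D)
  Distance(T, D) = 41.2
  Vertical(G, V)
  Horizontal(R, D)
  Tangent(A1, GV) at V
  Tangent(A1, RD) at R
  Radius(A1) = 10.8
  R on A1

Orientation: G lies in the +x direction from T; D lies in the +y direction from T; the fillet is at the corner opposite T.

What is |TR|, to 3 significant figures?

69.1

The virtual corner opposite T is at (66.3, 41.2). Tangency of A1 to GV means the radius AV is perpendicular to GV and the tangent condition forces AR to be normal to RD, with radius 10.8, so the center A sits 10.8 in from both sides at A = (55.5, 30.4). That places the tangent points at V = (66.3, 30.4) on GV and R = (55.5, 41.2) on RD. Then |TR| = |R − T| = 69.1.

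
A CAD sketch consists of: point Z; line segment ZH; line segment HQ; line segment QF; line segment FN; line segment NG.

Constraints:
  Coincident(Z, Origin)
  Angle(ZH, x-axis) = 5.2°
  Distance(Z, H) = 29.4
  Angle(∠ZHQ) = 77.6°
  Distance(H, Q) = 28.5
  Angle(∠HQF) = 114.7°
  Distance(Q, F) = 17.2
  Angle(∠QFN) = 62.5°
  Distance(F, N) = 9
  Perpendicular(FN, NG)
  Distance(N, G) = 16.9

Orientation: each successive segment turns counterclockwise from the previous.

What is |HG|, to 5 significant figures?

27.576

∠QFN = 62.5° gives FN at -69.600° from the x-axis; with |FN| = 9.0, N = (6.7305, 23.521). The perpendicularity gives NG at right angles to FN, so NG runs at 20.400°; with |NG| = 16.9, G = (22.571, 29.412). Then |HG| = |G − H| = 27.576.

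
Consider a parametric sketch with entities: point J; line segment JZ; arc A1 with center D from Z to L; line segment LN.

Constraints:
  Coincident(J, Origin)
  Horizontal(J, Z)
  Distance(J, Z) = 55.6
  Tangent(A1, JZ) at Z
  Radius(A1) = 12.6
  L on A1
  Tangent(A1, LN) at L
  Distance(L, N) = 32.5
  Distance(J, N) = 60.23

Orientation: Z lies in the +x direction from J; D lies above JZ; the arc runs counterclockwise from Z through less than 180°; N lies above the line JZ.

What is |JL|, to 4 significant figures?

67.89

Checks: |DL| = 12.60 ✓; ∠(DL, LN) = 90.00° ✓; |LN| = 32.50 ✓; |JN| = 60.23 ✓.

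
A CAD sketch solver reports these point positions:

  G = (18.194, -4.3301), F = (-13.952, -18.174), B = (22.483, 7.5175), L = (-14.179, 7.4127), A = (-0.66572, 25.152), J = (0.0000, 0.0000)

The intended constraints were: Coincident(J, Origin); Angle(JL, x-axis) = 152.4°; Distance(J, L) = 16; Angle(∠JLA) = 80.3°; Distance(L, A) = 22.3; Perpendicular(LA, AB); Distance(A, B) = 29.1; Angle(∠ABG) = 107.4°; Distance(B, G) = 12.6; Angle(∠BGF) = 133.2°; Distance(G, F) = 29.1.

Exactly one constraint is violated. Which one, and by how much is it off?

Distance(G, F) = 29.1 — off by 5.90.

J = (0.00, 0.00) ✓; JL at 152.4° ✓; |JL| = 16.00 ✓; ∠JLA = 80.30° ✓; |LA| = 22.30 ✓; ∠(LA, AB) = 90.00° ✓; |AB| = 29.10 ✓; ∠ABG = 107.4° ✓; |BG| = 12.60 ✓; ∠BGF = 133.2° ✓; |GF| = 35.00 ✗.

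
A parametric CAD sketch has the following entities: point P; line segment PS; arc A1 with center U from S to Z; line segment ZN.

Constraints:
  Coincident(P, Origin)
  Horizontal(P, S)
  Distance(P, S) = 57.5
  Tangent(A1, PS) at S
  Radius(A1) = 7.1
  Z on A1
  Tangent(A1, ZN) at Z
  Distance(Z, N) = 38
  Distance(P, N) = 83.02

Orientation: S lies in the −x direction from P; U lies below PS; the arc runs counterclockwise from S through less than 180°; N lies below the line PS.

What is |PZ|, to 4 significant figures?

64.77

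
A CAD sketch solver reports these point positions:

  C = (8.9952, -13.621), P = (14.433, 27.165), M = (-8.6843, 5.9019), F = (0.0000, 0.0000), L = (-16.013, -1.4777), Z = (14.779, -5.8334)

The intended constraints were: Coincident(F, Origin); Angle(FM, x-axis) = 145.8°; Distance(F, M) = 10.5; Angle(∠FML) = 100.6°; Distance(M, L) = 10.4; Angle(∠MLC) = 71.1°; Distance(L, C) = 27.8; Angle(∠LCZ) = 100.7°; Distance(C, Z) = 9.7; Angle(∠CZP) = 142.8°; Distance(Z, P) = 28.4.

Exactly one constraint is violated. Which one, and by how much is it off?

Distance(Z, P) = 28.4 — off by 4.60.

F = (0.00, 0.00) ✓; FM at 145.8° ✓; |FM| = 10.50 ✓; ∠FML = 100.6° ✓; |ML| = 10.40 ✓; ∠MLC = 71.10° ✓; |LC| = 27.80 ✓; ∠LCZ = 100.7° ✓; |CZ| = 9.700 ✓; ∠CZP = 142.8° ✓; |ZP| = 33.00 ✗.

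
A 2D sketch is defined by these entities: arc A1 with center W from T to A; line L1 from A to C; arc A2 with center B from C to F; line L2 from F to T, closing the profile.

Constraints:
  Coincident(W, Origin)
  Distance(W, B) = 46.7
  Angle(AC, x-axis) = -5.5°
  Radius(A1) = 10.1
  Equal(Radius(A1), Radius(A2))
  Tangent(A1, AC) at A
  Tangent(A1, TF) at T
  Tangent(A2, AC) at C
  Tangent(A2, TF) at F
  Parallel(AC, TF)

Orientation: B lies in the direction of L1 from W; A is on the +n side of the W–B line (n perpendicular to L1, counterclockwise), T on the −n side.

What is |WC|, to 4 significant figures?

47.78

The slot axis is L1's direction at -5.5°, so u = (cos -5.5°, sin -5.5°) = (0.9954, -0.09585) and n = (−sin -5.5°, cos -5.5°) = (0.09585, 0.9954). W is at the origin and B lies 46.7 along u from W, so B = 46.7·u = (46.49, -4.476). Tangency of A1 to both parallel lines with radius 10.1 puts A and T at W ± 10.1·n: A = (0.9680, 10.05), T = (-0.9680, -10.05). Equal radii place C and F the same way about B: C = B + 10.1·n = (47.45, 5.578), F = B − 10.1·n = (45.52, -14.53). Then |WC| = |C − W| = 47.78.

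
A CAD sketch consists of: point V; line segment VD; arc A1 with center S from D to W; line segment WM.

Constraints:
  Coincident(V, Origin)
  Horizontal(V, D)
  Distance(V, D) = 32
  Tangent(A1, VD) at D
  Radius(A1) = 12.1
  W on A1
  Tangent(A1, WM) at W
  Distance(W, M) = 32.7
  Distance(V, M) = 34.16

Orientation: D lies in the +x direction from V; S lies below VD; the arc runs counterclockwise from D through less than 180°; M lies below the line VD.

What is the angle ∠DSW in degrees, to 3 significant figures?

58.9°

V is at the origin; V and D share the same y with |VD| = 32.0 and D on the +x side, so D = (32.0, 0.00). The tangent condition forces SD to be normal to VD, so S = D + (0, -12.1) = (32.0, -12.1). Since SW ⟂ WM (tangency), |SM| = √(12.1² + 32.7²) = 34.9 regardless of where W sits on A1. So M lies on both circle(V, 34.16) and circle(S, 34.9); the below-VD intersection is M = (4.73, -33.8). W is the foot of the tangent from M: W = (21.6, -5.84).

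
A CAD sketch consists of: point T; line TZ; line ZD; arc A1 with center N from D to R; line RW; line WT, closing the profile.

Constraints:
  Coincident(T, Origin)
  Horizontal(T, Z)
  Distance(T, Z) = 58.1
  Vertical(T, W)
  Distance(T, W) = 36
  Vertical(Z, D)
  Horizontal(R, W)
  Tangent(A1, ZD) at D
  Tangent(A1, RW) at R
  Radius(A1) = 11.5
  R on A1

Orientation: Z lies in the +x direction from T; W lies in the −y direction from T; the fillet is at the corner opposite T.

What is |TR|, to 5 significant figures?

58.886

The virtual corner opposite T is at (58.100, -36.000). The tangent condition forces ND to be normal to ZD and A1 meets RW tangentially, so NR is at right angles to RW, with radius 11.5, so the center N sits 11.5 in from both sides at N = (46.600, -24.500). That places the tangent points at D = (58.100, -24.500) on ZD and R = (46.600, -36.000) on RW. Then |TR| = |R − T| = 58.886.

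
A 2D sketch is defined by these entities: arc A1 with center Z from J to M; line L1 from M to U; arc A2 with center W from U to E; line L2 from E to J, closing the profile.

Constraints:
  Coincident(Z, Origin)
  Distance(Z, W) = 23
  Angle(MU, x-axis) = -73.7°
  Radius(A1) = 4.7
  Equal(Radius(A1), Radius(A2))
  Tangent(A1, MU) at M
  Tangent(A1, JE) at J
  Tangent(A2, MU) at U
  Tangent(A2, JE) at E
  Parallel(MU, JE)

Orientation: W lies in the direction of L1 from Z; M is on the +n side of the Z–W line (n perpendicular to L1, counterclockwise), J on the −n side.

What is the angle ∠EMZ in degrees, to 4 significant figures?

67.77°

Tangency of A1 to both parallel lines with radius 4.7 puts M and J at Z ± 4.7·n: M = (4.511, 1.319), J = (-4.511, -1.319). Equal radii place U and E the same way about W: U = W + 4.7·n = (10.97, -20.76), E = W − 4.7·n = (1.944, -23.39). Then cos ∠EMZ = ME·MZ / (|ME||MZ|), giving 67.77°.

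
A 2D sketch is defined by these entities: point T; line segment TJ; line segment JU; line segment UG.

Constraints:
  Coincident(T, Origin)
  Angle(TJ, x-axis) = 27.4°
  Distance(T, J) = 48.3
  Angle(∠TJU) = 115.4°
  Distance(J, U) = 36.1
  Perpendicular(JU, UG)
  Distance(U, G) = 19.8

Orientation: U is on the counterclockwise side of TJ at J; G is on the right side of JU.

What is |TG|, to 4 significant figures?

85.16

T is at the origin; TJ runs at 27.4° with length 48.3, so J = 48.3·(cos 27.4°, sin 27.4°) = (42.88, 22.23). ∠TJU = 115.4°, so JU runs at 27.4° + (180° − 115.4°) = 92.00° from the x-axis; with |JU| = 36.1, U = J + 36.1·(cos 92.00°, sin 92.00°) = (41.62, 58.31). The perpendicularity gives UG at right angles to JU; with |UG| = 19.8 on the right of JU, G = U + 19.8·(0.9994, 0.03490) = (61.41, 59.00). Then |TG| = |G − T| = 85.16.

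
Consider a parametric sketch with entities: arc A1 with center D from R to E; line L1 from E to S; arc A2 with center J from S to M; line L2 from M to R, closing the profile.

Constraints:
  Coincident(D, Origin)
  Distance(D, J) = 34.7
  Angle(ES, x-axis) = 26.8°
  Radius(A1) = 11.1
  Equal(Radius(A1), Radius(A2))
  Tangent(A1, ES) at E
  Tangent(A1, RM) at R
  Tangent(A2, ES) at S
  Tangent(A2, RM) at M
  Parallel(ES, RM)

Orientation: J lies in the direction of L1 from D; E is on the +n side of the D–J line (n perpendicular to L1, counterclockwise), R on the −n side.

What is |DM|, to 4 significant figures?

36.43

The slot axis is L1's direction at 26.8°, so u = (cos 26.8°, sin 26.8°) = (0.8926, 0.4509) and n = (−sin 26.8°, cos 26.8°) = (-0.4509, 0.8926). D is at the origin and J lies 34.7 along u from D, so J = 34.7·u = (30.97, 15.65). Tangency of A1 to both parallel lines with radius 11.1 puts E and R at D ± 11.1·n: E = (-5.005, 9.908), R = (5.005, -9.908). Equal radii place S and M the same way about J: S = J + 11.1·n = (25.97, 25.55), M = J − 11.1·n = (35.98, 5.738). Then |DM| = |M − D| = 36.43.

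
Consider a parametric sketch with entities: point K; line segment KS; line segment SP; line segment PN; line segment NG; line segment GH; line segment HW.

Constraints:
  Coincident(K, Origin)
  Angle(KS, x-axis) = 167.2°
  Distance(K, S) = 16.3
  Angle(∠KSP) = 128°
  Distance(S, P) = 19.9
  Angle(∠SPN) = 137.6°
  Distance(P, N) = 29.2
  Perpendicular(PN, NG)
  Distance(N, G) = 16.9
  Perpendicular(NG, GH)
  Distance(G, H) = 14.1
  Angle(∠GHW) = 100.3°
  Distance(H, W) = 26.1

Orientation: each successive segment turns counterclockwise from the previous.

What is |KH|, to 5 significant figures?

31.271

The perpendicularity gives NG at right angles to PN, so NG runs at -8.4000°; with |NG| = 16.9, G = (-18.863, -40.322). The perpendicularity gives GH at right angles to NG, so GH runs at 81.600°; with |GH| = 14.1, H = (-16.803, -26.373). Then |KH| = |H − K| = 31.271.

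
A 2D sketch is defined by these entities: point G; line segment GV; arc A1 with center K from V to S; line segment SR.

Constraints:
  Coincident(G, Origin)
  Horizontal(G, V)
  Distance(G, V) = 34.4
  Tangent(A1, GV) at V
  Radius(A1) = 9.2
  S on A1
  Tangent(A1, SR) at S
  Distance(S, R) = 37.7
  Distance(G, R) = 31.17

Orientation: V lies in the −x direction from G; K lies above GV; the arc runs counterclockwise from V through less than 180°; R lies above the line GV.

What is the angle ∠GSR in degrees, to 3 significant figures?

54.3°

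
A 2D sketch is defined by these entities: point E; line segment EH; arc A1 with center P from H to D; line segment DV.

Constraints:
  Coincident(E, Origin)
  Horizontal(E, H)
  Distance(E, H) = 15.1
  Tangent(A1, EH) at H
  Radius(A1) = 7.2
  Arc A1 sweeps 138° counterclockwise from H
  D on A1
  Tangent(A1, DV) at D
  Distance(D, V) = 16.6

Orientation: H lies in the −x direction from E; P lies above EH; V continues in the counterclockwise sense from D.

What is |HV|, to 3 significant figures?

24.8

On A1, H sits at bearing -90° from P; a 138° counterclockwise sweep puts D at bearing 48°, so D = P + 7.2·(cos 48°, sin 48°) = (-10.3, 12.6). Tangency of A1 to DV means the radius PD is perpendicular to DV, so DV runs along (−sin 48°, cos 48°); with |DV| = 16.6, V = (-22.6, 23.7). Then |HV| = |V − H| = 24.8.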